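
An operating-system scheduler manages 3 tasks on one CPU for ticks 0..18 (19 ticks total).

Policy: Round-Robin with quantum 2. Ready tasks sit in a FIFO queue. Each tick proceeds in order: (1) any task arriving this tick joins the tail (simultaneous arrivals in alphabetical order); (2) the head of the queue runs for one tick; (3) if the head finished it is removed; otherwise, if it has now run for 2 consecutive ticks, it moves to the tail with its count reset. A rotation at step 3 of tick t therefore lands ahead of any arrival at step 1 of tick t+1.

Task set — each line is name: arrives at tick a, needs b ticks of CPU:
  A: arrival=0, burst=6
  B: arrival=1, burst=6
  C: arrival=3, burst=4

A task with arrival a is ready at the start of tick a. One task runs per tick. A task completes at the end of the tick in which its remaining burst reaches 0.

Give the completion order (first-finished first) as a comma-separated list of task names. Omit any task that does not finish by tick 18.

t=0: queue=[A] q_used=0 → run A
t=1: queue=[A,B] q_used=1 → run A
t=2: queue=[B,A] q_used=0 → run B
t=3: queue=[B,A,C] q_used=1 → run B
t=4: queue=[A,C,B] q_used=0 → run A
t=5: queue=[A,C,B] q_used=1 → run A
t=6: queue=[C,B,A] q_used=0 → run C
t=7: queue=[C,B,A] q_used=1 → run C
t=8: queue=[B,A,C] q_used=0 → run B
t=9: queue=[B,A,C] q_used=1 → run B
t=10: queue=[A,C,B] q_used=0 → run A
t=11: queue=[A,C,B] q_used=1 → run A
t=12: queue=[C,B] q_used=0 → run C
t=13: queue=[C,B] q_used=1 → run C
t=14: queue=[B] q_used=0 → run B
t=15: queue=[B] q_used=1 → run B
t=16: (idle)
t=17: (idle)
t=18: (idle)

completion order = A, C, B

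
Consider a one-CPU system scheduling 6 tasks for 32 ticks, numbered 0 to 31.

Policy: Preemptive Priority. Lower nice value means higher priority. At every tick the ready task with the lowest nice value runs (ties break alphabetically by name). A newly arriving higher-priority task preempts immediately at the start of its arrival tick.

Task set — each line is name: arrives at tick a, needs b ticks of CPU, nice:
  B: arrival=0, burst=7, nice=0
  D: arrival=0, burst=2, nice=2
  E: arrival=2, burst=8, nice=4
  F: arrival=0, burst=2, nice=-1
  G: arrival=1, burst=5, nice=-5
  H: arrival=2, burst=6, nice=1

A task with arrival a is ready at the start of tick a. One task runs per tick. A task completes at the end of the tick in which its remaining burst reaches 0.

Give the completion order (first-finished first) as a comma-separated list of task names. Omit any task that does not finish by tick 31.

completion order = G, F, B, H, D, E

t=0: ready={B,D,F} → run F
t=1: ready={B,D,F,G} → run G
t=2: ready={B,D,E,F,G,H} → run G
t=3: ready={B,D,E,F,G,H} → run G
t=4: ready={B,D,E,F,G,H} → run G
t=5: ready={B,D,E,F,G,H} → run G
t=6: ready={B,D,E,F,H} → run F
t=7: ready={B,D,E,H} → run B
t=8: ready={B,D,E,H} → run B
t=9: ready={B,D,E,H} → run B
t=10: ready={B,D,E,H} → run B
t=11: ready={B,D,E,H} → run B
t=12: ready={B,D,E,H} → run B
t=13: ready={B,D,E,H} → run B
t=14: ready={D,E,H} → run H
t=15: ready={D,E,H} → run H
t=16: ready={D,E,H} → run H
t=17: ready={D,E,H} → run H
t=18: ready={D,E,H} → run H
t=19: ready={D,E,H} → run H
t=20: ready={D,E} → run D
t=21: ready={D,E} → run D
t=22: ready={E} → run E
t=23: ready={E} → run E
t=24: ready={E} → run E
t=25: ready={E} → run E
t=26: ready={E} → run E
t=27: ready={E} → run E
t=28: ready={E} → run E
t=29: ready={E} → run E
t=30: (idle)
t=31: (idle)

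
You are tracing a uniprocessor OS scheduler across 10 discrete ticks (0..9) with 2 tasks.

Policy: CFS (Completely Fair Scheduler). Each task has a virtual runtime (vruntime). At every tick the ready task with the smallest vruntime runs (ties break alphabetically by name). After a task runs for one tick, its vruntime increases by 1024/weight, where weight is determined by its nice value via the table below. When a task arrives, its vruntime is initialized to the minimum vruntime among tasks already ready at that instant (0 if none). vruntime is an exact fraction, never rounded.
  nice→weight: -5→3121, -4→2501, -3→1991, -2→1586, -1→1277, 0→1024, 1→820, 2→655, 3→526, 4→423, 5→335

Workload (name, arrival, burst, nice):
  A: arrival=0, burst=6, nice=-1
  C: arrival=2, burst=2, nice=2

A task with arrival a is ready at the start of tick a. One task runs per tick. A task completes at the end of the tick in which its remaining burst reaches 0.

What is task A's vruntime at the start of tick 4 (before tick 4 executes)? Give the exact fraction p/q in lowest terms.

t=0: vr[A=0] → run A
t=1: vr[A=1024/1277] → run A
t=2: vr[A=2048/1277 C=2048/1277] → run A
t=3: vr[A=3072/1277 C=2048/1277] → run C
t=4: vr[A=3072/1277 C=2649088/836435] → run A
t=5: vr[A=4096/1277 C=2649088/836435] → run C
t=6: vr[A=4096/1277] → run A
t=7: vr[A=5120/1277] → run A
t=8: (idle)
t=9: (idle)

vruntime(A, start of tick 4) = 3072/1277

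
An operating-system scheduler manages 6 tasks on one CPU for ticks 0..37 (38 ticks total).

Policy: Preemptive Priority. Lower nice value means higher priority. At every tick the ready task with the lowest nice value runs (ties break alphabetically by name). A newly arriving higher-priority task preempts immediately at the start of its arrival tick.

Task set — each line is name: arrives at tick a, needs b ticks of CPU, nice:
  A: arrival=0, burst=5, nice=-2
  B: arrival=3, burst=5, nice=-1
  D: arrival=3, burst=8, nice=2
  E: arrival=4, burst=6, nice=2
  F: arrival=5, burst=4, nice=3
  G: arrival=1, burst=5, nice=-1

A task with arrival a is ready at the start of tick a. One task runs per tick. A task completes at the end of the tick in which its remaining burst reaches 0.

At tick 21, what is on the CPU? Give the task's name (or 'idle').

t=0: ready={A} → run A
t=1: ready={A,G} → run A
t=2: ready={A,G} → run A
t=3: ready={A,B,D,G} → run A
t=4: ready={A,B,D,E,G} → run A
t=5: ready={B,D,E,F,G} → run B
t=6: ready={B,D,E,F,G} → run B
t=7: ready={B,D,E,F,G} → run B
t=8: ready={B,D,E,F,G} → run B
t=9: ready={B,D,E,F,G} → run B
t=10: ready={D,E,F,G} → run G
t=11: ready={D,E,F,G} → run G
t=12: ready={D,E,F,G} → run G
t=13: ready={D,E,F,G} → run G
t=14: ready={D,E,F,G} → run G
t=15: ready={D,E,F} → run D
t=16: ready={D,E,F} → run D
t=17: ready={D,E,F} → run D
t=18: ready={D,E,F} → run D
t=19: ready={D,E,F} → run D
t=20: ready={D,E,F} → run D
t=21: ready={D,E,F} → run D
t=22: ready={D,E,F} → run D
t=23: ready={E,F} → run E
t=24: ready={E,F} → run E
t=25: ready={E,F} → run E
t=26: ready={E,F} → run E
t=27: ready={E,F} → run E
t=28: ready={E,F} → run E
t=29: ready={F} → run F
t=30: ready={F} → run F
t=31: ready={F} → run F
t=32: ready={F} → run F
t=33: (idle)
t=34: (idle)
t=35: (idle)
t=36: (idle)
t=37: (idle)

running at tick 21 = D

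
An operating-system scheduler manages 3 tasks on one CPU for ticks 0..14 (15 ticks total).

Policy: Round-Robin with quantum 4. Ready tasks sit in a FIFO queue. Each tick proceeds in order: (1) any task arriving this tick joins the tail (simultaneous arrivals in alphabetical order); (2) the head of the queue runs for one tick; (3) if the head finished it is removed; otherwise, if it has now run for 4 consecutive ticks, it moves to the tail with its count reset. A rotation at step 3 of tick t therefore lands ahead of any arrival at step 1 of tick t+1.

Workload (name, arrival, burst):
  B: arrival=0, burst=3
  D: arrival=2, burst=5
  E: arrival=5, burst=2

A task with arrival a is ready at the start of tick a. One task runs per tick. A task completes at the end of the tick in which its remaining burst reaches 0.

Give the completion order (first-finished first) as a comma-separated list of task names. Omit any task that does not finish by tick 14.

completion order = B, E, D

t=0: queue=[B] q_used=0 → run B
t=1: queue=[B] q_used=1 → run B
t=2: queue=[B,D] q_used=2 → run B
t=3: queue=[D] q_used=0 → run D
t=4: queue=[D] q_used=1 → run D
t=5: queue=[D,E] q_used=2 → run D
t=6: queue=[D,E] q_used=3 → run D
t=7: queue=[E,D] q_used=0 → run E
t=8: queue=[E,D] q_used=1 → run E
t=9: queue=[D] q_used=0 → run D
t=10: (idle)
t=11: (idle)
t=12: (idle)
t=13: (idle)
t=14: (idle)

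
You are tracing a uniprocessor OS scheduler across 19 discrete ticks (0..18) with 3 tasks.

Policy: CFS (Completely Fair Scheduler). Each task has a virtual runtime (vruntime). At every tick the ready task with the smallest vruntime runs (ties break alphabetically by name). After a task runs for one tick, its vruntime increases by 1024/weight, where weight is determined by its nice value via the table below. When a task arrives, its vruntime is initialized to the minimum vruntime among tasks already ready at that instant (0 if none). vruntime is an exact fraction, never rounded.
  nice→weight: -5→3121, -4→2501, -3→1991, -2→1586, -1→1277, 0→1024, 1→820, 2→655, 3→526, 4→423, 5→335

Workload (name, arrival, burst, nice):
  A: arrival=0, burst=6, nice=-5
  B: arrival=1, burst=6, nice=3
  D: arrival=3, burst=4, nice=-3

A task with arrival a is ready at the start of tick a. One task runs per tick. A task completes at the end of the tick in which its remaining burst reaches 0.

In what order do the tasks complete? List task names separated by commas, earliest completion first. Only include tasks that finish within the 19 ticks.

completion order = A, D, B

t=0: vr[A=0] → run A
t=1: vr[A=1024/3121 B=1024/3121] → run A
t=2: vr[A=2048/3121 B=1024/3121] → run B
t=3: vr[A=2048/3121 B=1867264/820823 D=2048/3121] → run A
t=4: vr[A=3072/3121 B=1867264/820823 D=2048/3121] → run D
t=5: vr[A=3072/3121 B=1867264/820823 D=7273472/6213911] → run A
t=6: vr[A=4096/3121 B=1867264/820823 D=7273472/6213911] → run D
t=7: vr[A=4096/3121 B=1867264/820823 D=10469376/6213911] → run A
t=8: vr[A=5120/3121 B=1867264/820823 D=10469376/6213911] → run A
t=9: vr[B=1867264/820823 D=10469376/6213911] → run D
t=10: vr[B=1867264/820823 D=13665280/6213911] → run D
t=11: vr[B=1867264/820823] → run B
t=12: vr[B=3465216/820823] → run B
t=13: vr[B=5063168/820823] → run B
t=14: vr[B=6661120/820823] → run B
t=15: vr[B=8259072/820823] → run B
t=16: (idle)
t=17: (idle)
t=18: (idle)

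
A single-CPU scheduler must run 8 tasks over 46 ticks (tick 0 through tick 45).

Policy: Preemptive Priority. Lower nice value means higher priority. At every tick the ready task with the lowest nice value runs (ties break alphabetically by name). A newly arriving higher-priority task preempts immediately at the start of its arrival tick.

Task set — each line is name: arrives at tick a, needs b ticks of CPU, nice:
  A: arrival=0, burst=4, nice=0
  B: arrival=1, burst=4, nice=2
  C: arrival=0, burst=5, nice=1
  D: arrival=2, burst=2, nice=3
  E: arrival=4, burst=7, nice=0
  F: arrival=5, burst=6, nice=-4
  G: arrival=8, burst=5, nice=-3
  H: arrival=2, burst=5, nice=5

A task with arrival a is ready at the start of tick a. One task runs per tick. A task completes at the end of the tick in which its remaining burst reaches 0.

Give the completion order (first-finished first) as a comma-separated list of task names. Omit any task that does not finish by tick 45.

completion order = A, F, G, E, C, B, D, H

t=0: ready={A,C} → run A
t=1: ready={A,B,C} → run A
t=2: ready={A,B,C,D,H} → run A
t=3: ready={A,B,C,D,H} → run A
t=4: ready={B,C,D,E,H} → run E
t=5: ready={B,C,D,E,F,H} → run F
t=6: ready={B,C,D,E,F,H} → run F
t=7: ready={B,C,D,E,F,H} → run F
t=8: ready={B,C,D,E,F,G,H} → run F
t=9: ready={B,C,D,E,F,G,H} → run F
t=10: ready={B,C,D,E,F,G,H} → run F
t=11: ready={B,C,D,E,G,H} → run G
t=12: ready={B,C,D,E,G,H} → run G
t=13: ready={B,C,D,E,G,H} → run G
t=14: ready={B,C,D,E,G,H} → run G
t=15: ready={B,C,D,E,G,H} → run G
t=16: ready={B,C,D,E,H} → run E
t=17: ready={B,C,D,E,H} → run E
t=18: ready={B,C,D,E,H} → run E
t=19: ready={B,C,D,E,H} → run E
t=20: ready={B,C,D,E,H} → run E
t=21: ready={B,C,D,E,H} → run E
t=22: ready={B,C,D,H} → run C
t=23: ready={B,C,D,H} → run C
t=24: ready={B,C,D,H} → run C
t=25: ready={B,C,D,H} → run C
t=26: ready={B,C,D,H} → run C
t=27: ready={B,D,H} → run B
t=28: ready={B,D,H} → run B
t=29: ready={B,D,H} → run B
t=30: ready={B,D,H} → run B
t=31: ready={D,H} → run D
t=32: ready={D,H} → run D
t=33: ready={H} → run H
t=34: ready={H} → run H
t=35: ready={H} → run H
t=36: ready={H} → run H
t=37: ready={H} → run H
t=38: (idle)
t=39: (idle)
t=40: (idle)
t=41: (idle)
t=42: (idle)
t=43: (idle)
t=44: (idle)
t=45: (idle)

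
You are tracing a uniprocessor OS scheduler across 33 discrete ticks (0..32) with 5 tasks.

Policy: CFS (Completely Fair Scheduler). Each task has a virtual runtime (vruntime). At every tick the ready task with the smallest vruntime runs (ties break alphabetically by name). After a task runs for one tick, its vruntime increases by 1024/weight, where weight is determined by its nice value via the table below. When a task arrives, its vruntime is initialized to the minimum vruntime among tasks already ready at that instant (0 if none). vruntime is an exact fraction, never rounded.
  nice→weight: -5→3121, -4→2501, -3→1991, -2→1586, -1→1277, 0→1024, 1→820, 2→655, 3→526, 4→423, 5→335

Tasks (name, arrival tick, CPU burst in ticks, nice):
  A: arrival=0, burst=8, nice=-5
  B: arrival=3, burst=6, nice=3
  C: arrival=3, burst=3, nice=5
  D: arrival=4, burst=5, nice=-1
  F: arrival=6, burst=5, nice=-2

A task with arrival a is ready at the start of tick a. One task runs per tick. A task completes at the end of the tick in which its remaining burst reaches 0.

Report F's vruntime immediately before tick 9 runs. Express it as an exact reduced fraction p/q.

t=0: vr[A=0] → run A
t=1: vr[A=1024/3121] → run A
t=2: vr[A=2048/3121] → run A
t=3: vr[A=3072/3121 B=3072/3121 C=3072/3121] → run A
t=4: vr[A=4096/3121 B=3072/3121 C=3072/3121 D=3072/3121] → run B
t=5: vr[A=4096/3121 B=2405888/820823 C=3072/3121 D=3072/3121] → run C
t=6: vr[A=4096/3121 B=2405888/820823 C=4225024/1045535 D=3072/3121 F=3072/3121] → run D
t=7: vr[A=4096/3121 B=2405888/820823 C=4225024/1045535 D=7118848/3985517 F=3072/3121] → run F
t=8: vr[A=4096/3121 B=2405888/820823 C=4225024/1045535 D=7118848/3985517 F=4034048/2474953] → run A
t=9: vr[A=5120/3121 B=2405888/820823 C=4225024/1045535 D=7118848/3985517 F=4034048/2474953] → run F
t=10: vr[A=5120/3121 B=2405888/820823 C=4225024/1045535 D=7118848/3985517 F=5632000/2474953] → run A
t=11: vr[A=6144/3121 B=2405888/820823 C=4225024/1045535 D=7118848/3985517 F=5632000/2474953] → run D
t=12: vr[A=6144/3121 B=2405888/820823 C=4225024/1045535 D=10314752/3985517 F=5632000/2474953] → run A
t=13: vr[A=7168/3121 B=2405888/820823 C=4225024/1045535 D=10314752/3985517 F=5632000/2474953] → run F
t=14: vr[A=7168/3121 B=2405888/820823 C=4225024/1045535 D=10314752/3985517 F=7229952/2474953] → run A
t=15: vr[B=2405888/820823 C=4225024/1045535 D=10314752/3985517 F=7229952/2474953] → run D
t=16: vr[B=2405888/820823 C=4225024/1045535 D=13510656/3985517 F=7229952/2474953] → run F
t=17: vr[B=2405888/820823 C=4225024/1045535 D=13510656/3985517 F=8827904/2474953] → run B
t=18: vr[B=4003840/820823 C=4225024/1045535 D=13510656/3985517 F=8827904/2474953] → run D
t=19: vr[B=4003840/820823 C=4225024/1045535 D=16706560/3985517 F=8827904/2474953] → run F
t=20: vr[B=4003840/820823 C=4225024/1045535 D=16706560/3985517] → run C
t=21: vr[B=4003840/820823 C=7420928/1045535 D=16706560/3985517] → run D
t=22: vr[B=4003840/820823 C=7420928/1045535] → run B
t=23: vr[B=5601792/820823 C=7420928/1045535] → run B
t=24: vr[B=7199744/820823 C=7420928/1045535] → run C
t=25: vr[B=7199744/820823] → run B
t=26: vr[B=8797696/820823] → run B
t=27: (idle)
t=28: (idle)
t=29: (idle)
t=30: (idle)
t=31: (idle)
t=32: (idle)

vruntime(F, start of tick 9) = 4034048/2474953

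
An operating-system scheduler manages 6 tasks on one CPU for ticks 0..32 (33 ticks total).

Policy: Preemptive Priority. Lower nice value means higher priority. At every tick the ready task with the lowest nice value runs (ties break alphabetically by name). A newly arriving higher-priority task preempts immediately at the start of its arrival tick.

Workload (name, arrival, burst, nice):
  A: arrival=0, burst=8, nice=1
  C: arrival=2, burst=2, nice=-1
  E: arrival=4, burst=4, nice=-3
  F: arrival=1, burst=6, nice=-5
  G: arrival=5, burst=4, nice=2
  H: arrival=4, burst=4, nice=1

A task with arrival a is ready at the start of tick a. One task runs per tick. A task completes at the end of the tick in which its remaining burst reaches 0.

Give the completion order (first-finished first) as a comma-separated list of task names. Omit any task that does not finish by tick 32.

completion order = F, E, C, A, H, G

t=0: ready={A} → run A
t=1: ready={A,F} → run F
t=2: ready={A,C,F} → run F
t=3: ready={A,C,F} → run F
t=4: ready={A,C,E,F,H} → run F
t=5: ready={A,C,E,F,G,H} → run F
t=6: ready={A,C,E,F,G,H} → run F
t=7: ready={A,C,E,G,H} → run E
t=8: ready={A,C,E,G,H} → run E
t=9: ready={A,C,E,G,H} → run E
t=10: ready={A,C,E,G,H} → run E
t=11: ready={A,C,G,H} → run C
t=12: ready={A,C,G,H} → run C
t=13: ready={A,G,H} → run A
t=14: ready={A,G,H} → run A
t=15: ready={A,G,H} → run A
t=16: ready={A,G,H} → run A
t=17: ready={A,G,H} → run A
t=18: ready={A,G,H} → run A
t=19: ready={A,G,H} → run A
t=20: ready={G,H} → run H
t=21: ready={G,H} → run H
t=22: ready={G,H} → run H
t=23: ready={G,H} → run H
t=24: ready={G} → run G
t=25: ready={G} → run G
t=26: ready={G} → run G
t=27: ready={G} → run G
t=28: (idle)
t=29: (idle)
t=30: (idle)
t=31: (idle)
t=32: (idle)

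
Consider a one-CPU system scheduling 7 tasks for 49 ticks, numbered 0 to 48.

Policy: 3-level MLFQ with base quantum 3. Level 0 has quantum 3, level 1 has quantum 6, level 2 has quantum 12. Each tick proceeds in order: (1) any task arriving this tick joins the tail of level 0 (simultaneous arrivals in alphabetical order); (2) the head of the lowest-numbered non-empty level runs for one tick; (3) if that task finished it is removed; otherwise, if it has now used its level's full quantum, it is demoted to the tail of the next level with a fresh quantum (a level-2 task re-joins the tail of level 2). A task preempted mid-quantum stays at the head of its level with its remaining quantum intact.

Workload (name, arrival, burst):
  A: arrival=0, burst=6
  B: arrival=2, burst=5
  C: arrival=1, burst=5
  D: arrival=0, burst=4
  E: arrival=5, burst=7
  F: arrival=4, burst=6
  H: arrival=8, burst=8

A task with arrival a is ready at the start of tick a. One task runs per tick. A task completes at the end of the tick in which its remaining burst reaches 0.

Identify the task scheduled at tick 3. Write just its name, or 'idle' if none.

running at tick 3 = D

t=0: L0/L1/L2 = AD/-/- → run A
t=1: L0/L1/L2 = ADC/-/- → run A
t=2: L0/L1/L2 = ADCB/-/- → run A
t=3: L0/L1/L2 = DCB/A/- → run D
t=4: L0/L1/L2 = DCBF/A/- → run D
t=5: L0/L1/L2 = DCBFE/A/- → run D
t=6: L0/L1/L2 = CBFE/AD/- → run C
t=7: L0/L1/L2 = CBFE/AD/- → run C
t=8: L0/L1/L2 = CBFEH/AD/- → run C
t=9: L0/L1/L2 = BFEH/ADC/- → run B
t=10: L0/L1/L2 = BFEH/ADC/- → run B
t=11: L0/L1/L2 = BFEH/ADC/- → run B
t=12: L0/L1/L2 = FEH/ADCB/- → run F
t=13: L0/L1/L2 = FEH/ADCB/- → run F
t=14: L0/L1/L2 = FEH/ADCB/- → run F
t=15: L0/L1/L2 = EH/ADCBF/- → run E
t=16: L0/L1/L2 = EH/ADCBF/- → run E
t=17: L0/L1/L2 = EH/ADCBF/- → run E
t=18: L0/L1/L2 = H/ADCBFE/- → run H
t=19: L0/L1/L2 = H/ADCBFE/- → run H
t=20: L0/L1/L2 = H/ADCBFE/- → run H
t=21: L0/L1/L2 = -/ADCBFEH/- → run A
t=22: L0/L1/L2 = -/ADCBFEH/- → run A
t=23: L0/L1/L2 = -/ADCBFEH/- → run A
t=24: L0/L1/L2 = -/DCBFEH/- → run D
t=25: L0/L1/L2 = -/CBFEH/- → run C
t=26: L0/L1/L2 = -/CBFEH/- → run C
t=27: L0/L1/L2 = -/BFEH/- → run B
t=28: L0/L1/L2 = -/BFEH/- → run B
t=29: L0/L1/L2 = -/FEH/- → run F
t=30: L0/L1/L2 = -/FEH/- → run F
t=31: L0/L1/L2 = -/FEH/- → run F
t=32: L0/L1/L2 = -/EH/- → run E
t=33: L0/L1/L2 = -/EH/- → run E
t=34: L0/L1/L2 = -/EH/- → run E
t=35: L0/L1/L2 = -/EH/- → run E
t=36: L0/L1/L2 = -/H/- → run H
t=37: L0/L1/L2 = -/H/- → run H
t=38: L0/L1/L2 = -/H/- → run H
t=39: L0/L1/L2 = -/H/- → run H
t=40: L0/L1/L2 = -/H/- → run H
t=41: (idle)
t=42: (idle)
t=43: (idle)
t=44: (idle)
t=45: (idle)
t=46: (idle)
t=47: (idle)
t=48: (idle)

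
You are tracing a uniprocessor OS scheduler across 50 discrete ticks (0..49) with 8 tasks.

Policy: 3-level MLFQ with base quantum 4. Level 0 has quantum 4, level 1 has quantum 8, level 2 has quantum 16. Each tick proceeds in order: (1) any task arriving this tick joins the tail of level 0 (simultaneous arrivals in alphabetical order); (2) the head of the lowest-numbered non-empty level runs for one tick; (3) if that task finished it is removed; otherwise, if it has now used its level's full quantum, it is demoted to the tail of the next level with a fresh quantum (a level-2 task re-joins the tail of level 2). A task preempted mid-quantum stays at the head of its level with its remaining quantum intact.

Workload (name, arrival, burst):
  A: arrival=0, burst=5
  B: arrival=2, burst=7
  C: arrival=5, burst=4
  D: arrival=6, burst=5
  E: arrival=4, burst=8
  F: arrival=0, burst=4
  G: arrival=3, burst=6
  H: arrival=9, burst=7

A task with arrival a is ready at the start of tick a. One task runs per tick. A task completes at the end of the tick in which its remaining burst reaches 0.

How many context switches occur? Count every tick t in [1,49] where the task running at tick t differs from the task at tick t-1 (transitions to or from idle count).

t=0: L0/L1/L2 = AF/-/- → run A
t=1: L0/L1/L2 = AF/-/- → run A
t=2: L0/L1/L2 = AFB/-/- → run A
t=3: L0/L1/L2 = AFBG/-/- → run A
t=4: L0/L1/L2 = FBGE/A/- → run F
t=5: L0/L1/L2 = FBGEC/A/- → run F
t=6: L0/L1/L2 = FBGECD/A/- → run F
t=7: L0/L1/L2 = FBGECD/A/- → run F
t=8: L0/L1/L2 = BGECD/A/- → run B
t=9: L0/L1/L2 = BGECDH/A/- → run B
t=10: L0/L1/L2 = BGECDH/A/- → run B
t=11: L0/L1/L2 = BGECDH/A/- → run B
t=12: L0/L1/L2 = GECDH/AB/- → run G
t=13: L0/L1/L2 = GECDH/AB/- → run G
t=14: L0/L1/L2 = GECDH/AB/- → run G
t=15: L0/L1/L2 = GECDH/AB/- → run G
t=16: L0/L1/L2 = ECDH/ABG/- → run E
t=17: L0/L1/L2 = ECDH/ABG/- → run E
t=18: L0/L1/L2 = ECDH/ABG/- → run E
t=19: L0/L1/L2 = ECDH/ABG/- → run E
t=20: L0/L1/L2 = CDH/ABGE/- → run C
t=21: L0/L1/L2 = CDH/ABGE/- → run C
t=22: L0/L1/L2 = CDH/ABGE/- → run C
t=23: L0/L1/L2 = CDH/ABGE/- → run C
t=24: L0/L1/L2 = DH/ABGE/- → run D
t=25: L0/L1/L2 = DH/ABGE/- → run D
t=26: L0/L1/L2 = DH/ABGE/- → run D
t=27: L0/L1/L2 = DH/ABGE/- → run D
t=28: L0/L1/L2 = H/ABGED/- → run H
t=29: L0/L1/L2 = H/ABGED/- → run H
t=30: L0/L1/L2 = H/ABGED/- → run H
t=31: L0/L1/L2 = H/ABGED/- → run H
t=32: L0/L1/L2 = -/ABGEDH/- → run A
t=33: L0/L1/L2 = -/BGEDH/- → run B
t=34: L0/L1/L2 = -/BGEDH/- → run B
t=35: L0/L1/L2 = -/BGEDH/- → run B
t=36: L0/L1/L2 = -/GEDH/- → run G
t=37: L0/L1/L2 = -/GEDH/- → run G
t=38: L0/L1/L2 = -/EDH/- → run E
t=39: L0/L1/L2 = -/EDH/- → run E
t=40: L0/L1/L2 = -/EDH/- → run E
t=41: L0/L1/L2 = -/EDH/- → run E
t=42: L0/L1/L2 = -/DH/- → run D
t=43: L0/L1/L2 = -/H/- → run H
t=44: L0/L1/L2 = -/H/- → run H
t=45: L0/L1/L2 = -/H/- → run H
t=46: (idle)
t=47: (idle)
t=48: (idle)
t=49: (idle)

context switches = 14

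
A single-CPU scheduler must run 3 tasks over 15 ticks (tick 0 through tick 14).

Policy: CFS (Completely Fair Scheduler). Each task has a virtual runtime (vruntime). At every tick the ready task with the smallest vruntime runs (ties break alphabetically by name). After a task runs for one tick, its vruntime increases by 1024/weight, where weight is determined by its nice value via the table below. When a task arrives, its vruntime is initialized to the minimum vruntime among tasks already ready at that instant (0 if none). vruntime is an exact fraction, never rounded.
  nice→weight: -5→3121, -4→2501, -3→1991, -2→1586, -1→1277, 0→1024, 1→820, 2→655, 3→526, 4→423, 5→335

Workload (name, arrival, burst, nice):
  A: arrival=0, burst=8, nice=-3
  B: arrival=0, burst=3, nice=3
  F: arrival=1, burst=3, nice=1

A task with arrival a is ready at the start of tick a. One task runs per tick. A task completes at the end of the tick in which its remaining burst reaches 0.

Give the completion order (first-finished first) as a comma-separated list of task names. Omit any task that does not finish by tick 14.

completion order = F, A, B

t=0: vr[A=0 B=0] → run A
t=1: vr[A=1024/1991 B=0 F=0] → run B
t=2: vr[A=1024/1991 B=512/263 F=0] → run F
t=3: vr[A=1024/1991 B=512/263 F=256/205] → run A
t=4: vr[A=2048/1991 B=512/263 F=256/205] → run A
t=5: vr[A=3072/1991 B=512/263 F=256/205] → run F
t=6: vr[A=3072/1991 B=512/263 F=512/205] → run A
t=7: vr[A=4096/1991 B=512/263 F=512/205] → run B
t=8: vr[A=4096/1991 B=1024/263 F=512/205] → run A
t=9: vr[A=5120/1991 B=1024/263 F=512/205] → run F
t=10: vr[A=5120/1991 B=1024/263] → run A
t=11: vr[A=6144/1991 B=1024/263] → run A
t=12: vr[A=7168/1991 B=1024/263] → run A
t=13: vr[B=1024/263] → run B
t=14: (idle)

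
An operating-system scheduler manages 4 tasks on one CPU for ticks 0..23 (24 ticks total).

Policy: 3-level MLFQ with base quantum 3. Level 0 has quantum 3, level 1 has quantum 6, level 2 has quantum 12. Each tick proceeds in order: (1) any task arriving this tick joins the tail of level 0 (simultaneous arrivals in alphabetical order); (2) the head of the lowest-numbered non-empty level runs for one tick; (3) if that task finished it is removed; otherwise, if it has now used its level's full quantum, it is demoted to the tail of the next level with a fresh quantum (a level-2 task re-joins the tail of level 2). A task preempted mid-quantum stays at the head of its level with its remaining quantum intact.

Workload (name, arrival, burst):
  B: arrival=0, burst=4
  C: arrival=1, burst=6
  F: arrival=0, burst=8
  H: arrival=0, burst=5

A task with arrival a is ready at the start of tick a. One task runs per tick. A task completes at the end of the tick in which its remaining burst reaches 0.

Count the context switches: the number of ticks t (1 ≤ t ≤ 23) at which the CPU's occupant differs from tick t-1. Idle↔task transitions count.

context switches = 8

t=0: L0/L1/L2 = BFH/-/- → run B
t=1: L0/L1/L2 = BFHC/-/- → run B
t=2: L0/L1/L2 = BFHC/-/- → run B
t=3: L0/L1/L2 = FHC/B/- → run F
t=4: L0/L1/L2 = FHC/B/- → run F
t=5: L0/L1/L2 = FHC/B/- → run F
t=6: L0/L1/L2 = HC/BF/- → run H
t=7: L0/L1/L2 = HC/BF/- → run H
t=8: L0/L1/L2 = HC/BF/- → run H
t=9: L0/L1/L2 = C/BFH/- → run C
t=10: L0/L1/L2 = C/BFH/- → run C
t=11: L0/L1/L2 = C/BFH/- → run C
t=12: L0/L1/L2 = -/BFHC/- → run B
t=13: L0/L1/L2 = -/FHC/- → run F
t=14: L0/L1/L2 = -/FHC/- → run F
t=15: L0/L1/L2 = -/FHC/- → run F
t=16: L0/L1/L2 = -/FHC/- → run F
t=17: L0/L1/L2 = -/FHC/- → run F
t=18: L0/L1/L2 = -/HC/- → run H
t=19: L0/L1/L2 = -/HC/- → run H
t=20: L0/L1/L2 = -/C/- → run C
t=21: L0/L1/L2 = -/C/- → run C
t=22: L0/L1/L2 = -/C/- → run C
t=23: (idle)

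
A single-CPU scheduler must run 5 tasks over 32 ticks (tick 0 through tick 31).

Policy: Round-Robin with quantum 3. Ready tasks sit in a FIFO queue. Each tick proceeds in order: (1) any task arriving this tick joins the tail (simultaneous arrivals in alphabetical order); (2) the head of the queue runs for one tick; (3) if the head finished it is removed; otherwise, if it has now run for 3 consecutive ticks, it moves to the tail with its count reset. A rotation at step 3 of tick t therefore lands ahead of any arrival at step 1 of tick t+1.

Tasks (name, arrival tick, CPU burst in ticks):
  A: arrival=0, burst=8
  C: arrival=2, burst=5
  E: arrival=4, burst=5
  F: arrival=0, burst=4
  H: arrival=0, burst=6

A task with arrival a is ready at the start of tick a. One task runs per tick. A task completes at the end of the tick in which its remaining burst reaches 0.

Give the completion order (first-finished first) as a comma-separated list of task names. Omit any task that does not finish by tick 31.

t=0: queue=[A,F,H] q_used=0 → run A
t=1: queue=[A,F,H] q_used=1 → run A
t=2: queue=[A,F,H,C] q_used=2 → run A
t=3: queue=[F,H,C,A] q_used=0 → run F
t=4: queue=[F,H,C,A,E] q_used=1 → run F
t=5: queue=[F,H,C,A,E] q_used=2 → run F
t=6: queue=[H,C,A,E,F] q_used=0 → run H
t=7: queue=[H,C,A,E,F] q_used=1 → run H
t=8: queue=[H,C,A,E,F] q_used=2 → run H
t=9: queue=[C,A,E,F,H] q_used=0 → run C
t=10: queue=[C,A,E,F,H] q_used=1 → run C
t=11: queue=[C,A,E,F,H] q_used=2 → run C
t=12: queue=[A,E,F,H,C] q_used=0 → run A
t=13: queue=[A,E,F,H,C] q_used=1 → run A
t=14: queue=[A,E,F,H,C] q_used=2 → run A
t=15: queue=[E,F,H,C,A] q_used=0 → run E
t=16: queue=[E,F,H,C,A] q_used=1 → run E
t=17: queue=[E,F,H,C,A] q_used=2 → run E
t=18: queue=[F,H,C,A,E] q_used=0 → run F
t=19: queue=[H,C,A,E] q_used=0 → run H
t=20: queue=[H,C,A,E] q_used=1 → run H
t=21: queue=[H,C,A,E] q_used=2 → run H
t=22: queue=[C,A,E] q_used=0 → run C
t=23: queue=[C,A,E] q_used=1 → run C
t=24: queue=[A,E] q_used=0 → run A
t=25: queue=[A,E] q_used=1 → run A
t=26: queue=[E] q_used=0 → run E
t=27: queue=[E] q_used=1 → run E
t=28: (idle)
t=29: (idle)
t=30: (idle)
t=31: (idle)

completion order = F, H, C, A, E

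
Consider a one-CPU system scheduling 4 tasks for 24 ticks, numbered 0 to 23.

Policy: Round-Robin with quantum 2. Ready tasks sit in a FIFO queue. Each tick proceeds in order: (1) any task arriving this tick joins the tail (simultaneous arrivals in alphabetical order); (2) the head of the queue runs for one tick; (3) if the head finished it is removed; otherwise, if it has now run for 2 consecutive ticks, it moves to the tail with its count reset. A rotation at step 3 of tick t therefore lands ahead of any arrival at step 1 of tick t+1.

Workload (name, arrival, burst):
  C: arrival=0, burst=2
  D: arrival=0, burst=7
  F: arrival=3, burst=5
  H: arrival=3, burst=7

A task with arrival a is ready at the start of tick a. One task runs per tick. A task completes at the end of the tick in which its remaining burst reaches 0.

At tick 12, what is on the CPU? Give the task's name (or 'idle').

running at tick 12 = H

t=0: queue=[C,D] q_used=0 → run C
t=1: queue=[C,D] q_used=1 → run C
t=2: queue=[D] q_used=0 → run D
t=3: queue=[D,F,H] q_used=1 → run D
t=4: queue=[F,H,D] q_used=0 → run F
t=5: queue=[F,H,D] q_used=1 → run F
t=6: queue=[H,D,F] q_used=0 → run H
t=7: queue=[H,D,F] q_used=1 → run H
t=8: queue=[D,F,H] q_used=0 → run D
t=9: queue=[D,F,H] q_used=1 → run D
t=10: queue=[F,H,D] q_used=0 → run F
t=11: queue=[F,H,D] q_used=1 → run F
t=12: queue=[H,D,F] q_used=0 → run H
t=13: queue=[H,D,F] q_used=1 → run H
t=14: queue=[D,F,H] q_used=0 → run D
t=15: queue=[D,F,H] q_used=1 → run D
t=16: queue=[F,H,D] q_used=0 → run F
t=17: queue=[H,D] q_used=0 → run H
t=18: queue=[H,D] q_used=1 → run H
t=19: queue=[D,H] q_used=0 → run D
t=20: queue=[H] q_used=0 → run H
t=21: (idle)
t=22: (idle)
t=23: (idle)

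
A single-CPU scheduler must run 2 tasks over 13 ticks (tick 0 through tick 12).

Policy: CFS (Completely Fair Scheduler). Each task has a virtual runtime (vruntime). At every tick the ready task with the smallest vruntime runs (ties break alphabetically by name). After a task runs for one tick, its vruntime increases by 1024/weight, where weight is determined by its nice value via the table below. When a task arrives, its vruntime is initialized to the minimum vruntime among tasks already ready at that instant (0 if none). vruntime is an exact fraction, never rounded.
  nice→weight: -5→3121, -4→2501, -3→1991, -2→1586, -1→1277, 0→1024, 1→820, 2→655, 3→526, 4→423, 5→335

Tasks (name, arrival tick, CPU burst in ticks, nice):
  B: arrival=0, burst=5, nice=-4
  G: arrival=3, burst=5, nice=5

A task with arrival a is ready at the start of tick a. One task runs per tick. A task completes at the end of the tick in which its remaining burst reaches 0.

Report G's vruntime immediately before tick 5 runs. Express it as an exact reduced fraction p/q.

vruntime(G, start of tick 5) = 3590144/837835

t=0: vr[B=0] → run B
t=1: vr[B=1024/2501] → run B
t=2: vr[B=2048/2501] → run B
t=3: vr[B=3072/2501 G=3072/2501] → run B
t=4: vr[B=4096/2501 G=3072/2501] → run G
t=5: vr[B=4096/2501 G=3590144/837835] → run B
t=6: vr[G=3590144/837835] → run G
t=7: vr[G=6151168/837835] → run G
t=8: vr[G=8712192/837835] → run G
t=9: vr[G=11273216/837835] → run G
t=10: (idle)
t=11: (idle)
t=12: (idle)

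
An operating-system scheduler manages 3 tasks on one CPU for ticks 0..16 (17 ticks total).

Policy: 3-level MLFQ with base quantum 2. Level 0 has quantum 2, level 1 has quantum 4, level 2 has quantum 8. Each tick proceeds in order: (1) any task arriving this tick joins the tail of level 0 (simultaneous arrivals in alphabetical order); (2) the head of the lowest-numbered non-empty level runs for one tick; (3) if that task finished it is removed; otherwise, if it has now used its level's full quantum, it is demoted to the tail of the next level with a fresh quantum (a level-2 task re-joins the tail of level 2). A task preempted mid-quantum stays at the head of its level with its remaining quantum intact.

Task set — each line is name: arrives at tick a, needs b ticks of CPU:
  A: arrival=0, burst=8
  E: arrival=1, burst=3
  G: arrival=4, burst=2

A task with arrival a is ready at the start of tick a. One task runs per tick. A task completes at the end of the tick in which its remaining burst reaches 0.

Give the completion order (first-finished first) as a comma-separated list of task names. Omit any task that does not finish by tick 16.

completion order = G, E, A

t=0: L0/L1/L2 = A/-/- → run A
t=1: L0/L1/L2 = AE/-/- → run A
t=2: L0/L1/L2 = E/A/- → run E
t=3: L0/L1/L2 = E/A/- → run E
t=4: L0/L1/L2 = G/AE/- → run G
t=5: L0/L1/L2 = G/AE/- → run G
t=6: L0/L1/L2 = -/AE/- → run A
t=7: L0/L1/L2 = -/AE/- → run A
t=8: L0/L1/L2 = -/AE/- → run A
t=9: L0/L1/L2 = -/AE/- → run A
t=10: L0/L1/L2 = -/E/A → run E
t=11: L0/L1/L2 = -/-/A → run A
t=12: L0/L1/L2 = -/-/A → run A
t=13: (idle)
t=14: (idle)
t=15: (idle)
t=16: (idle)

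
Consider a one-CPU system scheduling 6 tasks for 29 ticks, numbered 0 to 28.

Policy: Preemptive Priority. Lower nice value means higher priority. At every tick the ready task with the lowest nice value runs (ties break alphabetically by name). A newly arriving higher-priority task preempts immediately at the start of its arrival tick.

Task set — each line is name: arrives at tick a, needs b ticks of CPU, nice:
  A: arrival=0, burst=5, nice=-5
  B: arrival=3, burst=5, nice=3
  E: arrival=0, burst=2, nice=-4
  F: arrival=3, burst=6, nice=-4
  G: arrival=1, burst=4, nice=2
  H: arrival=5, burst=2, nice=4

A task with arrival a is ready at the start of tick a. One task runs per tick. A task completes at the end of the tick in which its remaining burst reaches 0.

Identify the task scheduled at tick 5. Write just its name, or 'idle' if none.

t=0: ready={A,E} → run A
t=1: ready={A,E,G} → run A
t=2: ready={A,E,G} → run A
t=3: ready={A,B,E,F,G} → run A
t=4: ready={A,B,E,F,G} → run A
t=5: ready={B,E,F,G,H} → run E
t=6: ready={B,E,F,G,H} → run E
t=7: ready={B,F,G,H} → run F
t=8: ready={B,F,G,H} → run F
t=9: ready={B,F,G,H} → run F
t=10: ready={B,F,G,H} → run F
t=11: ready={B,F,G,H} → run F
t=12: ready={B,F,G,H} → run F
t=13: ready={B,G,H} → run G
t=14: ready={B,G,H} → run G
t=15: ready={B,G,H} → run G
t=16: ready={B,G,H} → run G
t=17: ready={B,H} → run B
t=18: ready={B,H} → run B
t=19: ready={B,H} → run B
t=20: ready={B,H} → run B
t=21: ready={B,H} → run B
t=22: ready={H} → run H
t=23: ready={H} → run H
t=24: (idle)
t=25: (idle)
t=26: (idle)
t=27: (idle)
t=28: (idle)

running at tick 5 = E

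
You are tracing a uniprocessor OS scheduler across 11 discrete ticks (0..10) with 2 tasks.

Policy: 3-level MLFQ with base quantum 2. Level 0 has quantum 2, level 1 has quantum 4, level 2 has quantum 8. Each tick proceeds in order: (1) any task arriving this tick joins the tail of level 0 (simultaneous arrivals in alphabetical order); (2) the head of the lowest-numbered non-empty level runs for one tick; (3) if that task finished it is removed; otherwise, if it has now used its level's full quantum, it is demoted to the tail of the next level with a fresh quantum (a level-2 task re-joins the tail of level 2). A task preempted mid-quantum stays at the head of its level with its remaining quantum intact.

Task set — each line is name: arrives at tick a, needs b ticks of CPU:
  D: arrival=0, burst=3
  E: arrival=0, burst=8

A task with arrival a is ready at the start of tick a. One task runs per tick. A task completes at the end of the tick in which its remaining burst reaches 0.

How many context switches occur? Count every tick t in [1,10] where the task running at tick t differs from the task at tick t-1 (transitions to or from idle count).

context switches = 3

t=0: L0/L1/L2 = DE/-/- → run D
t=1: L0/L1/L2 = DE/-/- → run D
t=2: L0/L1/L2 = E/D/- → run E
t=3: L0/L1/L2 = E/D/- → run E
t=4: L0/L1/L2 = -/DE/- → run D
t=5: L0/L1/L2 = -/E/- → run E
t=6: L0/L1/L2 = -/E/- → run E
t=7: L0/L1/L2 = -/E/- → run E
t=8: L0/L1/L2 = -/E/- → run E
t=9: L0/L1/L2 = -/-/E → run E
t=10: L0/L1/L2 = -/-/E → run E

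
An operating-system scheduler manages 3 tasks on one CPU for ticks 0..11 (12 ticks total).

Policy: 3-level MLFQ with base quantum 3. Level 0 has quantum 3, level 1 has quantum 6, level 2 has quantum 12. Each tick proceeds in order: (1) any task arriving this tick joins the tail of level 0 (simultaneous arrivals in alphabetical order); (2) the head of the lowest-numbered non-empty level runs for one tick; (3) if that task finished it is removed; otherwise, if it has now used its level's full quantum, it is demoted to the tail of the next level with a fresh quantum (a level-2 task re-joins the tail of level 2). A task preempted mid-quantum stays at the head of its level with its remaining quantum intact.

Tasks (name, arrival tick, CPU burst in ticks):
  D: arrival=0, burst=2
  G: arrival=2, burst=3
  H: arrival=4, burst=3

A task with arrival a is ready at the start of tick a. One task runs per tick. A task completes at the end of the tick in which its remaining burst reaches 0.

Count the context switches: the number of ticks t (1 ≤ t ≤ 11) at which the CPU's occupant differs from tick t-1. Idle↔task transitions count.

context switches = 3

t=0: L0/L1/L2 = D/-/- → run D
t=1: L0/L1/L2 = D/-/- → run D
t=2: L0/L1/L2 = G/-/- → run G
t=3: L0/L1/L2 = G/-/- → run G
t=4: L0/L1/L2 = GH/-/- → run G
t=5: L0/L1/L2 = H/-/- → run H
t=6: L0/L1/L2 = H/-/- → run H
t=7: L0/L1/L2 = H/-/- → run H
t=8: (idle)
t=9: (idle)
t=10: (idle)
t=11: (idle)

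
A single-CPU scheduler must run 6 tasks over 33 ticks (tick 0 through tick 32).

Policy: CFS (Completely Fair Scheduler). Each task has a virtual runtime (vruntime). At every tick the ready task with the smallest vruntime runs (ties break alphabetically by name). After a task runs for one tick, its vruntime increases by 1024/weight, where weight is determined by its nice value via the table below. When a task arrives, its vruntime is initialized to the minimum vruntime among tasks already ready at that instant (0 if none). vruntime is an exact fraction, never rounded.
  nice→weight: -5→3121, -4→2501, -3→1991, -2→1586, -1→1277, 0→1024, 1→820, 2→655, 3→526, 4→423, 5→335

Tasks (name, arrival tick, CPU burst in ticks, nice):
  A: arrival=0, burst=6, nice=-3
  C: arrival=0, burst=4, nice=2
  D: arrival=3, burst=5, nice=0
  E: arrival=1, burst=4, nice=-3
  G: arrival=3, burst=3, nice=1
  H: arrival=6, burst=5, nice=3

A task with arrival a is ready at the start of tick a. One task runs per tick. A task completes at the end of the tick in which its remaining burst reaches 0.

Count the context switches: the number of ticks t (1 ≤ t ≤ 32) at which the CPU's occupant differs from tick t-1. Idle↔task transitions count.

context switches = 26

t=0: vr[A=0 C=0] → run A
t=1: vr[A=1024/1991 C=0 E=0] → run C
t=2: vr[A=1024/1991 C=1024/655 E=0] → run E
t=3: vr[A=1024/1991 C=1024/655 D=1024/1991 E=1024/1991 G=1024/1991] → run A
t=4: vr[A=2048/1991 C=1024/655 D=1024/1991 E=1024/1991 G=1024/1991] → run D
t=5: vr[A=2048/1991 C=1024/655 D=3015/1991 E=1024/1991 G=1024/1991] → run E
t=6: vr[A=2048/1991 C=1024/655 D=3015/1991 E=2048/1991 G=1024/1991 H=1024/1991] → run G
t=7: vr[A=2048/1991 C=1024/655 D=3015/1991 E=2048/1991 G=719616/408155 H=1024/1991] → run H
t=8: vr[A=2048/1991 C=1024/655 D=3015/1991 E=2048/1991 G=719616/408155 H=1288704/523633] → run A
t=9: vr[A=3072/1991 C=1024/655 D=3015/1991 E=2048/1991 G=719616/408155 H=1288704/523633] → run E
t=10: vr[A=3072/1991 C=1024/655 D=3015/1991 E=3072/1991 G=719616/408155 H=1288704/523633] → run D
t=11: vr[A=3072/1991 C=1024/655 D=5006/1991 E=3072/1991 G=719616/408155 H=1288704/523633] → run A
t=12: vr[A=4096/1991 C=1024/655 D=5006/1991 E=3072/1991 G=719616/408155 H=1288704/523633] → run E
t=13: vr[A=4096/1991 C=1024/655 D=5006/1991 G=719616/408155 H=1288704/523633] → run C
t=14: vr[A=4096/1991 C=2048/655 D=5006/1991 G=719616/408155 H=1288704/523633] → run G
t=15: vr[A=4096/1991 C=2048/655 D=5006/1991 G=1229312/408155 H=1288704/523633] → run A
t=16: vr[A=5120/1991 C=2048/655 D=5006/1991 G=1229312/408155 H=1288704/523633] → run H
t=17: vr[A=5120/1991 C=2048/655 D=5006/1991 G=1229312/408155 H=2308096/523633] → run D
t=18: vr[A=5120/1991 C=2048/655 D=6997/1991 G=1229312/408155 H=2308096/523633] → run A
t=19: vr[C=2048/655 D=6997/1991 G=1229312/408155 H=2308096/523633] → run G
t=20: vr[C=2048/655 D=6997/1991 H=2308096/523633] → run C
t=21: vr[C=3072/655 D=6997/1991 H=2308096/523633] → run D
t=22: vr[C=3072/655 D=8988/1991 H=2308096/523633] → run H
t=23: vr[C=3072/655 D=8988/1991 H=3327488/523633] → run D
t=24: vr[C=3072/655 H=3327488/523633] → run C
t=25: vr[H=3327488/523633] → run H
t=26: vr[H=4346880/523633] → run H
t=27: (idle)
t=28: (idle)
t=29: (idle)
t=30: (idle)
t=31: (idle)
t=32: (idle)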